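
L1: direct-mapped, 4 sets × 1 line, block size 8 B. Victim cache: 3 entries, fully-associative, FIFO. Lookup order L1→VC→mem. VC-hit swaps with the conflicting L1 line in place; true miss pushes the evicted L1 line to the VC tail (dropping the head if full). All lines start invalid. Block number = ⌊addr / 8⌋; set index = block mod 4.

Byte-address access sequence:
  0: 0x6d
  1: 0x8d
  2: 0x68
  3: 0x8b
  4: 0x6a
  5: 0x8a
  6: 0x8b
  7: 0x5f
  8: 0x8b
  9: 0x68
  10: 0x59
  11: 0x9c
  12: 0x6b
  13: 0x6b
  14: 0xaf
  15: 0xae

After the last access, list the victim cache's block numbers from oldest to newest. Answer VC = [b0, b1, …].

VC = [17, 11, 13]

#0 0x6d→b13/s1 MISS; vc=[]
#1 0x8d→b17/s1 MISS; vc=[13]
#2 0x68→b13/s1 VC-HIT; vc=[17]
#3 0x8b→b17/s1 VC-HIT; vc=[13]
#4 0x6a→b13/s1 VC-HIT; vc=[17]
#5 0x8a→b17/s1 VC-HIT; vc=[13]
#6 0x8b→b17/s1 L1-HIT; vc=[13]
#7 0x5f→b11/s3 MISS; vc=[13]
#8 0x8b→b17/s1 L1-HIT; vc=[13]
#9 0x68→b13/s1 VC-HIT; vc=[17]
#10 0x59→b11/s3 L1-HIT; vc=[17]
#11 0x9c→b19/s3 MISS; vc=[17,11]
#12 0x6b→b13/s1 L1-HIT; vc=[17,11]
#13 0x6b→b13/s1 L1-HIT; vc=[17,11]
#14 0xaf→b21/s1 MISS; vc=[17,11,13]
#15 0xae→b21/s1 L1-HIT; vc=[17,11,13]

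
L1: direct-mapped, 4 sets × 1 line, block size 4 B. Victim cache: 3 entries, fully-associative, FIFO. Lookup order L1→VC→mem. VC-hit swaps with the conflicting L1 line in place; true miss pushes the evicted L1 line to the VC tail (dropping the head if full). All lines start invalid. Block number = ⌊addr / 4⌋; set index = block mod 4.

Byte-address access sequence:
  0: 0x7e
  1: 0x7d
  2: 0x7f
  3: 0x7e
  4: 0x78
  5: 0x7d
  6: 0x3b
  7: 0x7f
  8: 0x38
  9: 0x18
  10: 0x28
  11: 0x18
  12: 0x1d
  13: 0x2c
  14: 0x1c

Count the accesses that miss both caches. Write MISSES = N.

  [0] addr=0x7e blk=31 s=3: MISS | VC []
  [1] addr=0x7d blk=31 s=3: L1-HIT | VC []
  [2] addr=0x7f blk=31 s=3: L1-HIT | VC []
  [3] addr=0x7e blk=31 s=3: L1-HIT | VC []
  [4] addr=0x78 blk=30 s=2: MISS | VC []
  [5] addr=0x7d blk=31 s=3: L1-HIT | VC []
  [6] addr=0x3b blk=14 s=2: MISS | VC [30]
  [7] addr=0x7f blk=31 s=3: L1-HIT | VC [30]
  [8] addr=0x38 blk=14 s=2: L1-HIT | VC [30]
  [9] addr=0x18 blk=6 s=2: MISS | VC [30, 14]
  [10] addr=0x28 blk=10 s=2: MISS | VC [30, 14, 6]
  [11] addr=0x18 blk=6 s=2: VC-HIT | VC [30, 14, 10]
  [12] addr=0x1d blk=7 s=3: MISS | VC [14, 10, 31]
  [13] addr=0x2c blk=11 s=3: MISS | VC [10, 31, 7]
  [14] addr=0x1c blk=7 s=3: VC-HIT | VC [10, 31, 11]

MISSES = 7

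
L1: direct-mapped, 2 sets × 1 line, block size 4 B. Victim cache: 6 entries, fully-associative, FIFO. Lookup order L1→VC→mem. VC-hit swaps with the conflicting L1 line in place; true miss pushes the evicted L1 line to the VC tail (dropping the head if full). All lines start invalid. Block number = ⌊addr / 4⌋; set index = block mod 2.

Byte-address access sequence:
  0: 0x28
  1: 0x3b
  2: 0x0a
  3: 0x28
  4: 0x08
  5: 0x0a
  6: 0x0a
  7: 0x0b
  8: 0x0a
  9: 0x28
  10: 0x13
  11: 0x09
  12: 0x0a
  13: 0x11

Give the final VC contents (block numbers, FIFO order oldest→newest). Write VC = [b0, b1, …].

#0 0x28→b10/s0 MISS; vc=[]
#1 0x3b→b14/s0 MISS; vc=[10]
#2 0xa→b2/s0 MISS; vc=[10,14]
#3 0x28→b10/s0 VC-HIT; vc=[2,14]
#4 0x8→b2/s0 VC-HIT; vc=[10,14]
#5 0xa→b2/s0 L1-HIT; vc=[10,14]
#6 0xa→b2/s0 L1-HIT; vc=[10,14]
#7 0xb→b2/s0 L1-HIT; vc=[10,14]
#8 0xa→b2/s0 L1-HIT; vc=[10,14]
#9 0x28→b10/s0 VC-HIT; vc=[2,14]
#10 0x13→b4/s0 MISS; vc=[2,14,10]
#11 0x9→b2/s0 VC-HIT; vc=[4,14,10]
#12 0xa→b2/s0 L1-HIT; vc=[4,14,10]
#13 0x11→b4/s0 VC-HIT; vc=[2,14,10]

VC = [2, 14, 10]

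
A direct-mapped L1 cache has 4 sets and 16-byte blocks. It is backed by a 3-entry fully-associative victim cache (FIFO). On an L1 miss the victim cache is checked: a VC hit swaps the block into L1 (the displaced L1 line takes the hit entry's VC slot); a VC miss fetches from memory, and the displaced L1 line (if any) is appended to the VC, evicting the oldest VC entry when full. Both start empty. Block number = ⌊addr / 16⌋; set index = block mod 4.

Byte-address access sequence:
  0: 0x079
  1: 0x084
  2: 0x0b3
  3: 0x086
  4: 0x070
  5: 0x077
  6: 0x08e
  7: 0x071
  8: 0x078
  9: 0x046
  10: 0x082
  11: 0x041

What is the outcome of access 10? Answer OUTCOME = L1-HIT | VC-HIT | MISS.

OUTCOME = VC-HIT

0: 0x79 (blk 7, set 3) → MISS  vc=[]
1: 0x84 (blk 8, set 0) → MISS  vc=[]
2: 0xb3 (blk 11, set 3) → MISS  vc=[7]
3: 0x86 (blk 8, set 0) → L1-HIT  vc=[7]
4: 0x70 (blk 7, set 3) → VC-HIT  vc=[11]
5: 0x77 (blk 7, set 3) → L1-HIT  vc=[11]
6: 0x8e (blk 8, set 0) → L1-HIT  vc=[11]
7: 0x71 (blk 7, set 3) → L1-HIT  vc=[11]
8: 0x78 (blk 7, set 3) → L1-HIT  vc=[11]
9: 0x46 (blk 4, set 0) → MISS  vc=[11, 8]
10: 0x82 (blk 8, set 0) → VC-HIT  vc=[11, 4]
11: 0x41 (blk 4, set 0) → VC-HIT  vc=[11, 8]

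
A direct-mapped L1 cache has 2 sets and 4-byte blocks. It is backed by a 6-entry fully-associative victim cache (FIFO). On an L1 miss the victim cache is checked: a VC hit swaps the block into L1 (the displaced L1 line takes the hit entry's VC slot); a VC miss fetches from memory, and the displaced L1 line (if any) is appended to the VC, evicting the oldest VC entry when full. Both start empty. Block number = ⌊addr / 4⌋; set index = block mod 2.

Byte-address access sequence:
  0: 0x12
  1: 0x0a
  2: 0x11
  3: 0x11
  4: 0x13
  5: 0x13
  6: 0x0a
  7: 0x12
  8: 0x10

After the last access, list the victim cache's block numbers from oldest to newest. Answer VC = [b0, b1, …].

0: 0x12 (blk 4, set 0) → MISS  vc=[]
1: 0xa (blk 2, set 0) → MISS  vc=[4]
2: 0x11 (blk 4, set 0) → VC-HIT  vc=[2]
3: 0x11 (blk 4, set 0) → L1-HIT  vc=[2]
4: 0x13 (blk 4, set 0) → L1-HIT  vc=[2]
5: 0x13 (blk 4, set 0) → L1-HIT  vc=[2]
6: 0xa (blk 2, set 0) → VC-HIT  vc=[4]
7: 0x12 (blk 4, set 0) → VC-HIT  vc=[2]
8: 0x10 (blk 4, set 0) → L1-HIT  vc=[2]

VC = [2]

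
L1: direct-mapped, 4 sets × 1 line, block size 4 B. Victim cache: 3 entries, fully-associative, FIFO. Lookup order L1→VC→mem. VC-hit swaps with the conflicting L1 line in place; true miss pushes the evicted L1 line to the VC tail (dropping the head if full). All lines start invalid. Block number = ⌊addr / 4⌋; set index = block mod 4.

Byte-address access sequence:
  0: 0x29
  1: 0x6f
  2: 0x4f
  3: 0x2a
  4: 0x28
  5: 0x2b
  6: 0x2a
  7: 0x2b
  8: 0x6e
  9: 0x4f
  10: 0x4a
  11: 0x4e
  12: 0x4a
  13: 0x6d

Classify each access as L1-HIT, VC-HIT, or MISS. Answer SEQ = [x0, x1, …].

SEQ = [MISS, MISS, MISS, L1-HIT, L1-HIT, L1-HIT, L1-HIT, L1-HIT, VC-HIT, VC-HIT, MISS, L1-HIT, L1-HIT, VC-HIT]

  [0] addr=0x29 blk=10 s=2: MISS | VC []
  [1] addr=0x6f blk=27 s=3: MISS | VC []
  [2] addr=0x4f blk=19 s=3: MISS | VC [27]
  [3] addr=0x2a blk=10 s=2: L1-HIT | VC [27]
  [4] addr=0x28 blk=10 s=2: L1-HIT | VC [27]
  [5] addr=0x2b blk=10 s=2: L1-HIT | VC [27]
  [6] addr=0x2a blk=10 s=2: L1-HIT | VC [27]
  [7] addr=0x2b blk=10 s=2: L1-HIT | VC [27]
  [8] addr=0x6e blk=27 s=3: VC-HIT | VC [19]
  [9] addr=0x4f blk=19 s=3: VC-HIT | VC [27]
  [10] addr=0x4a blk=18 s=2: MISS | VC [27, 10]
  [11] addr=0x4e blk=19 s=3: L1-HIT | VC [27, 10]
  [12] addr=0x4a blk=18 s=2: L1-HIT | VC [27, 10]
  [13] addr=0x6d blk=27 s=3: VC-HIT | VC [19, 10]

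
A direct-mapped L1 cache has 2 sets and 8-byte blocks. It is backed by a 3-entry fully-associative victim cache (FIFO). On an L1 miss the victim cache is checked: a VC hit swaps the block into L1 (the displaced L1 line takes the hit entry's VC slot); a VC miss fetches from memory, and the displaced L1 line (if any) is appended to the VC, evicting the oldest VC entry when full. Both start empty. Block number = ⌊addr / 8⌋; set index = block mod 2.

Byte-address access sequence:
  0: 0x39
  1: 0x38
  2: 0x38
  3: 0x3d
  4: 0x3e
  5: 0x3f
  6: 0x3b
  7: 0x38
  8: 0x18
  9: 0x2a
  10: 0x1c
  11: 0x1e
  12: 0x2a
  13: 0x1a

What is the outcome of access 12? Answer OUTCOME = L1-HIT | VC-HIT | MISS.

  [0] addr=0x39 blk=7 s=1: MISS | VC []
  [1] addr=0x38 blk=7 s=1: L1-HIT | VC []
  [2] addr=0x38 blk=7 s=1: L1-HIT | VC []
  [3] addr=0x3d blk=7 s=1: L1-HIT | VC []
  [4] addr=0x3e blk=7 s=1: L1-HIT | VC []
  [5] addr=0x3f blk=7 s=1: L1-HIT | VC []
  [6] addr=0x3b blk=7 s=1: L1-HIT | VC []
  [7] addr=0x38 blk=7 s=1: L1-HIT | VC []
  [8] addr=0x18 blk=3 s=1: MISS | VC [7]
  [9] addr=0x2a blk=5 s=1: MISS | VC [7, 3]
  [10] addr=0x1c blk=3 s=1: VC-HIT | VC [7, 5]
  [11] addr=0x1e blk=3 s=1: L1-HIT | VC [7, 5]
  [12] addr=0x2a blk=5 s=1: VC-HIT | VC [7, 3]
  [13] addr=0x1a blk=3 s=1: VC-HIT | VC [7, 5]

OUTCOME = VC-HIT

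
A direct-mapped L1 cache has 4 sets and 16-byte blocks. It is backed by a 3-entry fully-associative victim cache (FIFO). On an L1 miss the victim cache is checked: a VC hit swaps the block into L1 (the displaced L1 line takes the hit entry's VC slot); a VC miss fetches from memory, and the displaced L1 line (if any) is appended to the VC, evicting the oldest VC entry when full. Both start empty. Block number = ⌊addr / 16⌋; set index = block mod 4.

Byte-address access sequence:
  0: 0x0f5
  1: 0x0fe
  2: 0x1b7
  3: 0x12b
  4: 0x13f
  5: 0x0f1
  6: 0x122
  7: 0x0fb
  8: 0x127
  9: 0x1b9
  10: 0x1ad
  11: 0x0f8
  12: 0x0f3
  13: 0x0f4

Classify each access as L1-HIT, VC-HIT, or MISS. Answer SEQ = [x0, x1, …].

#0 0xf5→b15/s3 MISS; vc=[]
#1 0xfe→b15/s3 L1-HIT; vc=[]
#2 0x1b7→b27/s3 MISS; vc=[15]
#3 0x12b→b18/s2 MISS; vc=[15]
#4 0x13f→b19/s3 MISS; vc=[15,27]
#5 0xf1→b15/s3 VC-HIT; vc=[19,27]
#6 0x122→b18/s2 L1-HIT; vc=[19,27]
#7 0xfb→b15/s3 L1-HIT; vc=[19,27]
#8 0x127→b18/s2 L1-HIT; vc=[19,27]
#9 0x1b9→b27/s3 VC-HIT; vc=[19,15]
#10 0x1ad→b26/s2 MISS; vc=[19,15,18]
#11 0xf8→b15/s3 VC-HIT; vc=[19,27,18]
#12 0xf3→b15/s3 L1-HIT; vc=[19,27,18]
#13 0xf4→b15/s3 L1-HIT; vc=[19,27,18]

SEQ = [MISS, L1-HIT, MISS, MISS, MISS, VC-HIT, L1-HIT, L1-HIT, L1-HIT, VC-HIT, MISS, VC-HIT, L1-HIT, L1-HIT]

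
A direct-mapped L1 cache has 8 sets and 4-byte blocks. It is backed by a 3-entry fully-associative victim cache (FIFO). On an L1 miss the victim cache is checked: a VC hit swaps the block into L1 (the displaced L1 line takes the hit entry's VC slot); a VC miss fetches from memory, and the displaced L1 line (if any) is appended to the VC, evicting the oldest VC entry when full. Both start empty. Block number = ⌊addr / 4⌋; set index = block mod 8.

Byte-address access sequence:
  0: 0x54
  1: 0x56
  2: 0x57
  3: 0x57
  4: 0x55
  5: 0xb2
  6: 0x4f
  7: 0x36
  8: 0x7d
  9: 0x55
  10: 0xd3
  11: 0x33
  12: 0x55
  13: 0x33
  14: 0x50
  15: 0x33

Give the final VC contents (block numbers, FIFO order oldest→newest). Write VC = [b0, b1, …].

#0 0x54→b21/s5 MISS; vc=[]
#1 0x56→b21/s5 L1-HIT; vc=[]
#2 0x57→b21/s5 L1-HIT; vc=[]
#3 0x57→b21/s5 L1-HIT; vc=[]
#4 0x55→b21/s5 L1-HIT; vc=[]
#5 0xb2→b44/s4 MISS; vc=[]
#6 0x4f→b19/s3 MISS; vc=[]
#7 0x36→b13/s5 MISS; vc=[21]
#8 0x7d→b31/s7 MISS; vc=[21]
#9 0x55→b21/s5 VC-HIT; vc=[13]
#10 0xd3→b52/s4 MISS; vc=[13,44]
#11 0x33→b12/s4 MISS; vc=[13,44,52]
#12 0x55→b21/s5 L1-HIT; vc=[13,44,52]
#13 0x33→b12/s4 L1-HIT; vc=[13,44,52]
#14 0x50→b20/s4 MISS; vc=[44,52,12]
#15 0x33→b12/s4 VC-HIT; vc=[44,52,20]

VC = [44, 52, 20]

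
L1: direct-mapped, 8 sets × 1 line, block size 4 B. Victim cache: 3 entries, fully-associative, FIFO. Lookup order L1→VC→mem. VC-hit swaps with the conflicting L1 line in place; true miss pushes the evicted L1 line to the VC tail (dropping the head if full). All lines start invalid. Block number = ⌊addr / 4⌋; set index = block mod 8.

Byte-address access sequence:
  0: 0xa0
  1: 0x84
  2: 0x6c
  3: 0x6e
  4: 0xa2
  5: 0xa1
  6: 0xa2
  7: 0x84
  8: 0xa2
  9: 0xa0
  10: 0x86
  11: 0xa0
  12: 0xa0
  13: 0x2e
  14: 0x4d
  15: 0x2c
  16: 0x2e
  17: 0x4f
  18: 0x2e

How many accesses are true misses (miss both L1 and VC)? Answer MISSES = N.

0: 0xa0 (blk 40, set 0) → MISS  vc=[]
1: 0x84 (blk 33, set 1) → MISS  vc=[]
2: 0x6c (blk 27, set 3) → MISS  vc=[]
3: 0x6e (blk 27, set 3) → L1-HIT  vc=[]
4: 0xa2 (blk 40, set 0) → L1-HIT  vc=[]
5: 0xa1 (blk 40, set 0) → L1-HIT  vc=[]
6: 0xa2 (blk 40, set 0) → L1-HIT  vc=[]
7: 0x84 (blk 33, set 1) → L1-HIT  vc=[]
8: 0xa2 (blk 40, set 0) → L1-HIT  vc=[]
9: 0xa0 (blk 40, set 0) → L1-HIT  vc=[]
10: 0x86 (blk 33, set 1) → L1-HIT  vc=[]
11: 0xa0 (blk 40, set 0) → L1-HIT  vc=[]
12: 0xa0 (blk 40, set 0) → L1-HIT  vc=[]
13: 0x2e (blk 11, set 3) → MISS  vc=[27]
14: 0x4d (blk 19, set 3) → MISS  vc=[27, 11]
15: 0x2c (blk 11, set 3) → VC-HIT  vc=[27, 19]
16: 0x2e (blk 11, set 3) → L1-HIT  vc=[27, 19]
17: 0x4f (blk 19, set 3) → VC-HIT  vc=[27, 11]
18: 0x2e (blk 11, set 3) → VC-HIT  vc=[27, 19]

MISSES = 5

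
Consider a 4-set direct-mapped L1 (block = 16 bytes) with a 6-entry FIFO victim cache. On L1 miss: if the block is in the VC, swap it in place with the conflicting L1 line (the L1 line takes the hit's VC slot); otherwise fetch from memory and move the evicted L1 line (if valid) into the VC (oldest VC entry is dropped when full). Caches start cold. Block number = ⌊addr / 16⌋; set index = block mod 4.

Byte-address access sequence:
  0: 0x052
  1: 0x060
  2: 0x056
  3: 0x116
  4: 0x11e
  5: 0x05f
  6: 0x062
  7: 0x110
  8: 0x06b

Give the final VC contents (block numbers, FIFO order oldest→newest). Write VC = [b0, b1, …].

VC = [5]

  [0] addr=0x52 blk=5 s=1: MISS | VC []
  [1] addr=0x60 blk=6 s=2: MISS | VC []
  [2] addr=0x56 blk=5 s=1: L1-HIT | VC []
  [3] addr=0x116 blk=17 s=1: MISS | VC [5]
  [4] addr=0x11e blk=17 s=1: L1-HIT | VC [5]
  [5] addr=0x5f blk=5 s=1: VC-HIT | VC [17]
  [6] addr=0x62 blk=6 s=2: L1-HIT | VC [17]
  [7] addr=0x110 blk=17 s=1: VC-HIT | VC [5]
  [8] addr=0x6b blk=6 s=2: L1-HIT | VC [5]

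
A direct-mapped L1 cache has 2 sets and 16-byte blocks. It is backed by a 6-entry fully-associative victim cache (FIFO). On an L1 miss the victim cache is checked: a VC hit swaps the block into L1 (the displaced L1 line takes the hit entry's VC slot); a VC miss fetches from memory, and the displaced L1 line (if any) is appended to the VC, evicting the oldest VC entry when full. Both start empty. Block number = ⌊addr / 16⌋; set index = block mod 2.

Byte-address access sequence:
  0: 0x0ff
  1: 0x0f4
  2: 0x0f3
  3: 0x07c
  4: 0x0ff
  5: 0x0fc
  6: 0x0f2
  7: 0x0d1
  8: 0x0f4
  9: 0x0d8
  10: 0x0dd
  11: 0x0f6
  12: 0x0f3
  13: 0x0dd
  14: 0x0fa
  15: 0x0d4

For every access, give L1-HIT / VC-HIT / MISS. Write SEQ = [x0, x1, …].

0: 0xff (blk 15, set 1) → MISS  vc=[]
1: 0xf4 (blk 15, set 1) → L1-HIT  vc=[]
2: 0xf3 (blk 15, set 1) → L1-HIT  vc=[]
3: 0x7c (blk 7, set 1) → MISS  vc=[15]
4: 0xff (blk 15, set 1) → VC-HIT  vc=[7]
5: 0xfc (blk 15, set 1) → L1-HIT  vc=[7]
6: 0xf2 (blk 15, set 1) → L1-HIT  vc=[7]
7: 0xd1 (blk 13, set 1) → MISS  vc=[7, 15]
8: 0xf4 (blk 15, set 1) → VC-HIT  vc=[7, 13]
9: 0xd8 (blk 13, set 1) → VC-HIT  vc=[7, 15]
10: 0xdd (blk 13, set 1) → L1-HIT  vc=[7, 15]
11: 0xf6 (blk 15, set 1) → VC-HIT  vc=[7, 13]
12: 0xf3 (blk 15, set 1) → L1-HIT  vc=[7, 13]
13: 0xdd (blk 13, set 1) → VC-HIT  vc=[7, 15]
14: 0xfa (blk 15, set 1) → VC-HIT  vc=[7, 13]
15: 0xd4 (blk 13, set 1) → VC-HIT  vc=[7, 15]

SEQ = [MISS, L1-HIT, L1-HIT, MISS, VC-HIT, L1-HIT, L1-HIT, MISS, VC-HIT, VC-HIT, L1-HIT, VC-HIT, L1-HIT, VC-HIT, VC-HIT, VC-HIT]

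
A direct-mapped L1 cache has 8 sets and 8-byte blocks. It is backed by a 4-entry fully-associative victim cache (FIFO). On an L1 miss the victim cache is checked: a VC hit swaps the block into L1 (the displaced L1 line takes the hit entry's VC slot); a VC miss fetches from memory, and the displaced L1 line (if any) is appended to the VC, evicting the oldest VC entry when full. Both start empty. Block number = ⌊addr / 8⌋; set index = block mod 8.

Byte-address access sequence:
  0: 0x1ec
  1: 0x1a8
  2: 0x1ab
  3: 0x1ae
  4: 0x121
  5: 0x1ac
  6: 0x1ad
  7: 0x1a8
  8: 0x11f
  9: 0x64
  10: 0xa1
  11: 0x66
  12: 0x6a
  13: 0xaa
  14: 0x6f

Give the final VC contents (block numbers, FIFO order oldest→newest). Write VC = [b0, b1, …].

  [0] addr=0x1ec blk=61 s=5: MISS | VC []
  [1] addr=0x1a8 blk=53 s=5: MISS | VC [61]
  [2] addr=0x1ab blk=53 s=5: L1-HIT | VC [61]
  [3] addr=0x1ae blk=53 s=5: L1-HIT | VC [61]
  [4] addr=0x121 blk=36 s=4: MISS | VC [61]
  [5] addr=0x1ac blk=53 s=5: L1-HIT | VC [61]
  [6] addr=0x1ad blk=53 s=5: L1-HIT | VC [61]
  [7] addr=0x1a8 blk=53 s=5: L1-HIT | VC [61]
  [8] addr=0x11f blk=35 s=3: MISS | VC [61]
  [9] addr=0x64 blk=12 s=4: MISS | VC [61, 36]
  [10] addr=0xa1 blk=20 s=4: MISS | VC [61, 36, 12]
  [11] addr=0x66 blk=12 s=4: VC-HIT | VC [61, 36, 20]
  [12] addr=0x6a blk=13 s=5: MISS | VC [61, 36, 20, 53]
  [13] addr=0xaa blk=21 s=5: MISS | VC [36, 20, 53, 13]
  [14] addr=0x6f blk=13 s=5: VC-HIT | VC [36, 20, 53, 21]

VC = [36, 20, 53, 21]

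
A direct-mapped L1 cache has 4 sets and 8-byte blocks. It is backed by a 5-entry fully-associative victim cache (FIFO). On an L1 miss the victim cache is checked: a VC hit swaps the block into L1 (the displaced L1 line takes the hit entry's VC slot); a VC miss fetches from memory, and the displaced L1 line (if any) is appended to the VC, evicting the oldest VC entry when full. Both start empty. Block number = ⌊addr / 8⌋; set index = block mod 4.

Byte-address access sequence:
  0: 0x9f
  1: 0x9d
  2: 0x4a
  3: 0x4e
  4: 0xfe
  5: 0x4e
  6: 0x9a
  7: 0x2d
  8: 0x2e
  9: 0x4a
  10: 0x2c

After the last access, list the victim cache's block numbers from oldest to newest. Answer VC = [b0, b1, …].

0: 0x9f (blk 19, set 3) → MISS  vc=[]
1: 0x9d (blk 19, set 3) → L1-HIT  vc=[]
2: 0x4a (blk 9, set 1) → MISS  vc=[]
3: 0x4e (blk 9, set 1) → L1-HIT  vc=[]
4: 0xfe (blk 31, set 3) → MISS  vc=[19]
5: 0x4e (blk 9, set 1) → L1-HIT  vc=[19]
6: 0x9a (blk 19, set 3) → VC-HIT  vc=[31]
7: 0x2d (blk 5, set 1) → MISS  vc=[31, 9]
8: 0x2e (blk 5, set 1) → L1-HIT  vc=[31, 9]
9: 0x4a (blk 9, set 1) → VC-HIT  vc=[31, 5]
10: 0x2c (blk 5, set 1) → VC-HIT  vc=[31, 9]

VC = [31, 9]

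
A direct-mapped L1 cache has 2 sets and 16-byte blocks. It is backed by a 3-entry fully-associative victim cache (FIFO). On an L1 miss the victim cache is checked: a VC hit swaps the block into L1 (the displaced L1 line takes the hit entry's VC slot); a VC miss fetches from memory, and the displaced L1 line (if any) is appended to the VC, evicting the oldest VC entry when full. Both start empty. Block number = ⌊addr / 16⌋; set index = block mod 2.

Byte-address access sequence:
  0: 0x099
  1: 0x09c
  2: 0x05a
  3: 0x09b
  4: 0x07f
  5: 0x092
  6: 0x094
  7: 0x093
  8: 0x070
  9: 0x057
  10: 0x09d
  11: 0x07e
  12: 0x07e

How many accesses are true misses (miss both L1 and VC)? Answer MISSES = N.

0: 0x99 (blk 9, set 1) → MISS  vc=[]
1: 0x9c (blk 9, set 1) → L1-HIT  vc=[]
2: 0x5a (blk 5, set 1) → MISS  vc=[9]
3: 0x9b (blk 9, set 1) → VC-HIT  vc=[5]
4: 0x7f (blk 7, set 1) → MISS  vc=[5, 9]
5: 0x92 (blk 9, set 1) → VC-HIT  vc=[5, 7]
6: 0x94 (blk 9, set 1) → L1-HIT  vc=[5, 7]
7: 0x93 (blk 9, set 1) → L1-HIT  vc=[5, 7]
8: 0x70 (blk 7, set 1) → VC-HIT  vc=[5, 9]
9: 0x57 (blk 5, set 1) → VC-HIT  vc=[7, 9]
10: 0x9d (blk 9, set 1) → VC-HIT  vc=[7, 5]
11: 0x7e (blk 7, set 1) → VC-HIT  vc=[9, 5]
12: 0x7e (blk 7, set 1) → L1-HIT  vc=[9, 5]

MISSES = 3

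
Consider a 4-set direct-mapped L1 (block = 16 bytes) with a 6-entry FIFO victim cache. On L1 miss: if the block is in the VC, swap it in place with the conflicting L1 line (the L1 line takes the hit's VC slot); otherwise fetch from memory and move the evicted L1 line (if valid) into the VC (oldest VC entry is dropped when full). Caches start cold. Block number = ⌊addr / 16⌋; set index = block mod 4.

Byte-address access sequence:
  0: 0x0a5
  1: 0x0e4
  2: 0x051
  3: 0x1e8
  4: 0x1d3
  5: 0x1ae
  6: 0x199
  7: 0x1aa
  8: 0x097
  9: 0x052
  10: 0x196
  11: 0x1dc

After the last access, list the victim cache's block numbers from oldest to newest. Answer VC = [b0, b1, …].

#0 0xa5→b10/s2 MISS; vc=[]
#1 0xe4→b14/s2 MISS; vc=[10]
#2 0x51→b5/s1 MISS; vc=[10]
#3 0x1e8→b30/s2 MISS; vc=[10,14]
#4 0x1d3→b29/s1 MISS; vc=[10,14,5]
#5 0x1ae→b26/s2 MISS; vc=[10,14,5,30]
#6 0x199→b25/s1 MISS; vc=[10,14,5,30,29]
#7 0x1aa→b26/s2 L1-HIT; vc=[10,14,5,30,29]
#8 0x97→b9/s1 MISS; vc=[10,14,5,30,29,25]
#9 0x52→b5/s1 VC-HIT; vc=[10,14,9,30,29,25]
#10 0x196→b25/s1 VC-HIT; vc=[10,14,9,30,29,5]
#11 0x1dc→b29/s1 VC-HIT; vc=[10,14,9,30,25,5]

VC = [10, 14, 9, 30, 25, 5]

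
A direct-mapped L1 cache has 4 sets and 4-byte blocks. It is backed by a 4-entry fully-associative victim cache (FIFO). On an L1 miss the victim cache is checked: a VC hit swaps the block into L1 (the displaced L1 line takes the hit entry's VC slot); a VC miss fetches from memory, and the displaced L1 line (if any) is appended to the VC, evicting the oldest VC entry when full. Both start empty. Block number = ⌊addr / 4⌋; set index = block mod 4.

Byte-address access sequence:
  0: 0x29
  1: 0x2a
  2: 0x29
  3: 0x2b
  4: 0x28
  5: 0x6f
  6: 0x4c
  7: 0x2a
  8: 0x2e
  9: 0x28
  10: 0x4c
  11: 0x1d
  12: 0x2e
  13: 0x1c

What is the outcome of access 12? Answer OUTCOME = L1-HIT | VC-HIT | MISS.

0: 0x29 (blk 10, set 2) → MISS  vc=[]
1: 0x2a (blk 10, set 2) → L1-HIT  vc=[]
2: 0x29 (blk 10, set 2) → L1-HIT  vc=[]
3: 0x2b (blk 10, set 2) → L1-HIT  vc=[]
4: 0x28 (blk 10, set 2) → L1-HIT  vc=[]
5: 0x6f (blk 27, set 3) → MISS  vc=[]
6: 0x4c (blk 19, set 3) → MISS  vc=[27]
7: 0x2a (blk 10, set 2) → L1-HIT  vc=[27]
8: 0x2e (blk 11, set 3) → MISS  vc=[27, 19]
9: 0x28 (blk 10, set 2) → L1-HIT  vc=[27, 19]
10: 0x4c (blk 19, set 3) → VC-HIT  vc=[27, 11]
11: 0x1d (blk 7, set 3) → MISS  vc=[27, 11, 19]
12: 0x2e (blk 11, set 3) → VC-HIT  vc=[27, 7, 19]
13: 0x1c (blk 7, set 3) → VC-HIT  vc=[27, 11, 19]

OUTCOME = VC-HIT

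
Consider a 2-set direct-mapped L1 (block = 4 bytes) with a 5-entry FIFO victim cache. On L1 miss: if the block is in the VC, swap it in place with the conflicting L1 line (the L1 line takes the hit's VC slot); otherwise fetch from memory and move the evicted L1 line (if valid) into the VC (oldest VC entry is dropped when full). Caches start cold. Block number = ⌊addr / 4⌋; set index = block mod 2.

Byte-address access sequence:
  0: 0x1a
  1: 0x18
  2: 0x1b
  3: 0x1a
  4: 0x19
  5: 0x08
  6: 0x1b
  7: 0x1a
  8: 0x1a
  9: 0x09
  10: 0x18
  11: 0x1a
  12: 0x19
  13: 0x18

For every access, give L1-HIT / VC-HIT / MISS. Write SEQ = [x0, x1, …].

SEQ = [MISS, L1-HIT, L1-HIT, L1-HIT, L1-HIT, MISS, VC-HIT, L1-HIT, L1-HIT, VC-HIT, VC-HIT, L1-HIT, L1-HIT, L1-HIT]

#0 0x1a→b6/s0 MISS; vc=[]
#1 0x18→b6/s0 L1-HIT; vc=[]
#2 0x1b→b6/s0 L1-HIT; vc=[]
#3 0x1a→b6/s0 L1-HIT; vc=[]
#4 0x19→b6/s0 L1-HIT; vc=[]
#5 0x8→b2/s0 MISS; vc=[6]
#6 0x1b→b6/s0 VC-HIT; vc=[2]
#7 0x1a→b6/s0 L1-HIT; vc=[2]
#8 0x1a→b6/s0 L1-HIT; vc=[2]
#9 0x9→b2/s0 VC-HIT; vc=[6]
#10 0x18→b6/s0 VC-HIT; vc=[2]
#11 0x1a→b6/s0 L1-HIT; vc=[2]
#12 0x19→b6/s0 L1-HIT; vc=[2]
#13 0x18→b6/s0 L1-HIT; vc=[2]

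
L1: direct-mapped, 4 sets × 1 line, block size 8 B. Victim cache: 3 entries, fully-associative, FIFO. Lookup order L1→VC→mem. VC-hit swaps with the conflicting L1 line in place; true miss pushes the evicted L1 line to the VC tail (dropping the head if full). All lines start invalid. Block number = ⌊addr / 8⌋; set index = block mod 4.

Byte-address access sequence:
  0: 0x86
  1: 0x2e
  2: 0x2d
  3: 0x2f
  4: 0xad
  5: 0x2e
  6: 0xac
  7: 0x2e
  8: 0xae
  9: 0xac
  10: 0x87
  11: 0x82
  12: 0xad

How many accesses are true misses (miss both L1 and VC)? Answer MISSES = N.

MISSES = 3

#0 0x86→b16/s0 MISS; vc=[]
#1 0x2e→b5/s1 MISS; vc=[]
#2 0x2d→b5/s1 L1-HIT; vc=[]
#3 0x2f→b5/s1 L1-HIT; vc=[]
#4 0xad→b21/s1 MISS; vc=[5]
#5 0x2e→b5/s1 VC-HIT; vc=[21]
#6 0xac→b21/s1 VC-HIT; vc=[5]
#7 0x2e→b5/s1 VC-HIT; vc=[21]
#8 0xae→b21/s1 VC-HIT; vc=[5]
#9 0xac→b21/s1 L1-HIT; vc=[5]
#10 0x87→b16/s0 L1-HIT; vc=[5]
#11 0x82→b16/s0 L1-HIT; vc=[5]
#12 0xad→b21/s1 L1-HIT; vc=[5]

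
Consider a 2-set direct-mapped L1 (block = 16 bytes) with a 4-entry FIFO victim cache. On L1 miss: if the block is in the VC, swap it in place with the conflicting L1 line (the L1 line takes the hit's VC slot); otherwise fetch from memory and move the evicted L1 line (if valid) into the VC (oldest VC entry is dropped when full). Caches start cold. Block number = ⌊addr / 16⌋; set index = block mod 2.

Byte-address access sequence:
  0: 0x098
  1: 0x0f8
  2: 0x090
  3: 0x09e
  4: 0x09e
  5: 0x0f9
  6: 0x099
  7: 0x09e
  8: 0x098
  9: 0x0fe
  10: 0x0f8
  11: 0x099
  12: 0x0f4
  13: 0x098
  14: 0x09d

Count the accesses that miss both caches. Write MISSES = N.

0: 0x98 (blk 9, set 1) → MISS  vc=[]
1: 0xf8 (blk 15, set 1) → MISS  vc=[9]
2: 0x90 (blk 9, set 1) → VC-HIT  vc=[15]
3: 0x9e (blk 9, set 1) → L1-HIT  vc=[15]
4: 0x9e (blk 9, set 1) → L1-HIT  vc=[15]
5: 0xf9 (blk 15, set 1) → VC-HIT  vc=[9]
6: 0x99 (blk 9, set 1) → VC-HIT  vc=[15]
7: 0x9e (blk 9, set 1) → L1-HIT  vc=[15]
8: 0x98 (blk 9, set 1) → L1-HIT  vc=[15]
9: 0xfe (blk 15, set 1) → VC-HIT  vc=[9]
10: 0xf8 (blk 15, set 1) → L1-HIT  vc=[9]
11: 0x99 (blk 9, set 1) → VC-HIT  vc=[15]
12: 0xf4 (blk 15, set 1) → VC-HIT  vc=[9]
13: 0x98 (blk 9, set 1) → VC-HIT  vc=[15]
14: 0x9d (blk 9, set 1) → L1-HIT  vc=[15]

MISSES = 2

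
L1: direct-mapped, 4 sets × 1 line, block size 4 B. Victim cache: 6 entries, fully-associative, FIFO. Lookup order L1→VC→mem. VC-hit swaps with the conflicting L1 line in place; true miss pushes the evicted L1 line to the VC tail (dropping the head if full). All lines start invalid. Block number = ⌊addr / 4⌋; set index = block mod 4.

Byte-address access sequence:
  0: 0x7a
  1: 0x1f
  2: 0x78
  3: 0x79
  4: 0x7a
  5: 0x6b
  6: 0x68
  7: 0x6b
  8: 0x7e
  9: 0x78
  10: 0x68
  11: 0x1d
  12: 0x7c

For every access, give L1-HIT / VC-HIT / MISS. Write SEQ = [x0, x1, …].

  [0] addr=0x7a blk=30 s=2: MISS | VC []
  [1] addr=0x1f blk=7 s=3: MISS | VC []
  [2] addr=0x78 blk=30 s=2: L1-HIT | VC []
  [3] addr=0x79 blk=30 s=2: L1-HIT | VC []
  [4] addr=0x7a blk=30 s=2: L1-HIT | VC []
  [5] addr=0x6b blk=26 s=2: MISS | VC [30]
  [6] addr=0x68 blk=26 s=2: L1-HIT | VC [30]
  [7] addr=0x6b blk=26 s=2: L1-HIT | VC [30]
  [8] addr=0x7e blk=31 s=3: MISS | VC [30, 7]
  [9] addr=0x78 blk=30 s=2: VC-HIT | VC [26, 7]
  [10] addr=0x68 blk=26 s=2: VC-HIT | VC [30, 7]
  [11] addr=0x1d blk=7 s=3: VC-HIT | VC [30, 31]
  [12] addr=0x7c blk=31 s=3: VC-HIT | VC [30, 7]

SEQ = [MISS, MISS, L1-HIT, L1-HIT, L1-HIT, MISS, L1-HIT, L1-HIT, MISS, VC-HIT, VC-HIT, VC-HIT, VC-HIT]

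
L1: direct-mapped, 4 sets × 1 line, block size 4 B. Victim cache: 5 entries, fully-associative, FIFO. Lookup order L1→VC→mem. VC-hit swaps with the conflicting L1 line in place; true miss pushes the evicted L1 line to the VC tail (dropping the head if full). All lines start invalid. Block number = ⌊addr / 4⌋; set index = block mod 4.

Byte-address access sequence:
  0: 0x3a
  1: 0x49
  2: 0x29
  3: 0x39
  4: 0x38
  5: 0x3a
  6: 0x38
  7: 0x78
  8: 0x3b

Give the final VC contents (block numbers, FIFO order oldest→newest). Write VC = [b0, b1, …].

VC = [10, 18, 30]

#0 0x3a→b14/s2 MISS; vc=[]
#1 0x49→b18/s2 MISS; vc=[14]
#2 0x29→b10/s2 MISS; vc=[14,18]
#3 0x39→b14/s2 VC-HIT; vc=[10,18]
#4 0x38→b14/s2 L1-HIT; vc=[10,18]
#5 0x3a→b14/s2 L1-HIT; vc=[10,18]
#6 0x38→b14/s2 L1-HIT; vc=[10,18]
#7 0x78→b30/s2 MISS; vc=[10,18,14]
#8 0x3b→b14/s2 VC-HIT; vc=[10,18,30]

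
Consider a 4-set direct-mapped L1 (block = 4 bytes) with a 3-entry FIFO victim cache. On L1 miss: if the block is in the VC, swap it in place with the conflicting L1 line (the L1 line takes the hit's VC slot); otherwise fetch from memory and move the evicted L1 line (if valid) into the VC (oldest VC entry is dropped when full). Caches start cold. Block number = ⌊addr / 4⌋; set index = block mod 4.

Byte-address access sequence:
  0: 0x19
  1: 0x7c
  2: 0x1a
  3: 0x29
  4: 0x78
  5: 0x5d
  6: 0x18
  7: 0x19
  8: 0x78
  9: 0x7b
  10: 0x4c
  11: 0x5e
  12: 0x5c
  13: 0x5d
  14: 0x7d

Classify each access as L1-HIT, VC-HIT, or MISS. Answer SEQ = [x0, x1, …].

SEQ = [MISS, MISS, L1-HIT, MISS, MISS, MISS, VC-HIT, L1-HIT, VC-HIT, L1-HIT, MISS, VC-HIT, L1-HIT, L1-HIT, VC-HIT]

  [0] addr=0x19 blk=6 s=2: MISS | VC []
  [1] addr=0x7c blk=31 s=3: MISS | VC []
  [2] addr=0x1a blk=6 s=2: L1-HIT | VC []
  [3] addr=0x29 blk=10 s=2: MISS | VC [6]
  [4] addr=0x78 blk=30 s=2: MISS | VC [6, 10]
  [5] addr=0x5d blk=23 s=3: MISS | VC [6, 10, 31]
  [6] addr=0x18 blk=6 s=2: VC-HIT | VC [30, 10, 31]
  [7] addr=0x19 blk=6 s=2: L1-HIT | VC [30, 10, 31]
  [8] addr=0x78 blk=30 s=2: VC-HIT | VC [6, 10, 31]
  [9] addr=0x7b blk=30 s=2: L1-HIT | VC [6, 10, 31]
  [10] addr=0x4c blk=19 s=3: MISS | VC [10, 31, 23]
  [11] addr=0x5e blk=23 s=3: VC-HIT | VC [10, 31, 19]
  [12] addr=0x5c blk=23 s=3: L1-HIT | VC [10, 31, 19]
  [13] addr=0x5d blk=23 s=3: L1-HIT | VC [10, 31, 19]
  [14] addr=0x7d blk=31 s=3: VC-HIT | VC [10, 23, 19]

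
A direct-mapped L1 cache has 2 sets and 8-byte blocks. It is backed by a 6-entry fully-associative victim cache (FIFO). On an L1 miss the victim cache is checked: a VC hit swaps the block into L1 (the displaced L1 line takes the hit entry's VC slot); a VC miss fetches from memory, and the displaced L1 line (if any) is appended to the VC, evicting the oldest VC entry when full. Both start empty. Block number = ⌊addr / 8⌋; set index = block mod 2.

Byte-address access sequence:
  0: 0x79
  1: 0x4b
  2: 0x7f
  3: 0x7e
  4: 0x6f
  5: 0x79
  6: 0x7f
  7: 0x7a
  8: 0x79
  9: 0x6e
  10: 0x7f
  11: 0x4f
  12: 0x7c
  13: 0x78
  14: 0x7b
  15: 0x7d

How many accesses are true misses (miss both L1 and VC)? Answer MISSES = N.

#0 0x79→b15/s1 MISS; vc=[]
#1 0x4b→b9/s1 MISS; vc=[15]
#2 0x7f→b15/s1 VC-HIT; vc=[9]
#3 0x7e→b15/s1 L1-HIT; vc=[9]
#4 0x6f→b13/s1 MISS; vc=[9,15]
#5 0x79→b15/s1 VC-HIT; vc=[9,13]
#6 0x7f→b15/s1 L1-HIT; vc=[9,13]
#7 0x7a→b15/s1 L1-HIT; vc=[9,13]
#8 0x79→b15/s1 L1-HIT; vc=[9,13]
#9 0x6e→b13/s1 VC-HIT; vc=[9,15]
#10 0x7f→b15/s1 VC-HIT; vc=[9,13]
#11 0x4f→b9/s1 VC-HIT; vc=[15,13]
#12 0x7c→b15/s1 VC-HIT; vc=[9,13]
#13 0x78→b15/s1 L1-HIT; vc=[9,13]
#14 0x7b→b15/s1 L1-HIT; vc=[9,13]
#15 0x7d→b15/s1 L1-HIT; vc=[9,13]

MISSES = 3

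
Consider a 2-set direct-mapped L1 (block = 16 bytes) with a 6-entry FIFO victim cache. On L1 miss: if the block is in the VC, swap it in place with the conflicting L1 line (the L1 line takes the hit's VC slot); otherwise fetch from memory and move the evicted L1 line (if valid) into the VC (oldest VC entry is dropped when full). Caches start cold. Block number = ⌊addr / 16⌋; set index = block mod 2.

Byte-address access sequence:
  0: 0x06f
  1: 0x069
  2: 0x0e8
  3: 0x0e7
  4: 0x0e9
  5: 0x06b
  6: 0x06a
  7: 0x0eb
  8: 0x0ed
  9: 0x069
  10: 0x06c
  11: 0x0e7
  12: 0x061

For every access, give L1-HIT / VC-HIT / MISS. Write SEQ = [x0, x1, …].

  [0] addr=0x6f blk=6 s=0: MISS | VC []
  [1] addr=0x69 blk=6 s=0: L1-HIT | VC []
  [2] addr=0xe8 blk=14 s=0: MISS | VC [6]
  [3] addr=0xe7 blk=14 s=0: L1-HIT | VC [6]
  [4] addr=0xe9 blk=14 s=0: L1-HIT | VC [6]
  [5] addr=0x6b blk=6 s=0: VC-HIT | VC [14]
  [6] addr=0x6a blk=6 s=0: L1-HIT | VC [14]
  [7] addr=0xeb blk=14 s=0: VC-HIT | VC [6]
  [8] addr=0xed blk=14 s=0: L1-HIT | VC [6]
  [9] addr=0x69 blk=6 s=0: VC-HIT | VC [14]
  [10] addr=0x6c blk=6 s=0: L1-HIT | VC [14]
  [11] addr=0xe7 blk=14 s=0: VC-HIT | VC [6]
  [12] addr=0x61 blk=6 s=0: VC-HIT | VC [14]

SEQ = [MISS, L1-HIT, MISS, L1-HIT, L1-HIT, VC-HIT, L1-HIT, VC-HIT, L1-HIT, VC-HIT, L1-HIT, VC-HIT, VC-HIT]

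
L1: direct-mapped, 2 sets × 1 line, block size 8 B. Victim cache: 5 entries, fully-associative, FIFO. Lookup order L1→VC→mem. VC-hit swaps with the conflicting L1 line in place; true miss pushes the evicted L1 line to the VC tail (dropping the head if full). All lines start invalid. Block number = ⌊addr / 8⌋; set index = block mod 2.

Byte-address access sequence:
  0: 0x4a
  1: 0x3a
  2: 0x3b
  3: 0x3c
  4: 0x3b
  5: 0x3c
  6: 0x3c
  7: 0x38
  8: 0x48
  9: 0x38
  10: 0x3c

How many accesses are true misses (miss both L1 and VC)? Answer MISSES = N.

MISSES = 2

0: 0x4a (blk 9, set 1) → MISS  vc=[]
1: 0x3a (blk 7, set 1) → MISS  vc=[9]
2: 0x3b (blk 7, set 1) → L1-HIT  vc=[9]
3: 0x3c (blk 7, set 1) → L1-HIT  vc=[9]
4: 0x3b (blk 7, set 1) → L1-HIT  vc=[9]
5: 0x3c (blk 7, set 1) → L1-HIT  vc=[9]
6: 0x3c (blk 7, set 1) → L1-HIT  vc=[9]
7: 0x38 (blk 7, set 1) → L1-HIT  vc=[9]
8: 0x48 (blk 9, set 1) → VC-HIT  vc=[7]
9: 0x38 (blk 7, set 1) → VC-HIT  vc=[9]
10: 0x3c (blk 7, set 1) → L1-HIT  vc=[9]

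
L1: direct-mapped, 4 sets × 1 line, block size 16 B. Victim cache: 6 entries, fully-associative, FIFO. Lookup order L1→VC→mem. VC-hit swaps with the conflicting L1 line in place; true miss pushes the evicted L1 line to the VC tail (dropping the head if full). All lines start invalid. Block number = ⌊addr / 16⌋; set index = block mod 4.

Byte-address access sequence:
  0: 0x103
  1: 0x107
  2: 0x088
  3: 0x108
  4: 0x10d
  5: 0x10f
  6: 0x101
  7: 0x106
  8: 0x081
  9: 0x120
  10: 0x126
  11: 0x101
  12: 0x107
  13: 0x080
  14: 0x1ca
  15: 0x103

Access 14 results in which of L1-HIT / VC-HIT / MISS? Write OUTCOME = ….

OUTCOME = MISS

0: 0x103 (blk 16, set 0) → MISS  vc=[]
1: 0x107 (blk 16, set 0) → L1-HIT  vc=[]
2: 0x88 (blk 8, set 0) → MISS  vc=[16]
3: 0x108 (blk 16, set 0) → VC-HIT  vc=[8]
4: 0x10d (blk 16, set 0) → L1-HIT  vc=[8]
5: 0x10f (blk 16, set 0) → L1-HIT  vc=[8]
6: 0x101 (blk 16, set 0) → L1-HIT  vc=[8]
7: 0x106 (blk 16, set 0) → L1-HIT  vc=[8]
8: 0x81 (blk 8, set 0) → VC-HIT  vc=[16]
9: 0x120 (blk 18, set 2) → MISS  vc=[16]
10: 0x126 (blk 18, set 2) → L1-HIT  vc=[16]
11: 0x101 (blk 16, set 0) → VC-HIT  vc=[8]
12: 0x107 (blk 16, set 0) → L1-HIT  vc=[8]
13: 0x80 (blk 8, set 0) → VC-HIT  vc=[16]
14: 0x1ca (blk 28, set 0) → MISS  vc=[16, 8]
15: 0x103 (blk 16, set 0) → VC-HIT  vc=[28, 8]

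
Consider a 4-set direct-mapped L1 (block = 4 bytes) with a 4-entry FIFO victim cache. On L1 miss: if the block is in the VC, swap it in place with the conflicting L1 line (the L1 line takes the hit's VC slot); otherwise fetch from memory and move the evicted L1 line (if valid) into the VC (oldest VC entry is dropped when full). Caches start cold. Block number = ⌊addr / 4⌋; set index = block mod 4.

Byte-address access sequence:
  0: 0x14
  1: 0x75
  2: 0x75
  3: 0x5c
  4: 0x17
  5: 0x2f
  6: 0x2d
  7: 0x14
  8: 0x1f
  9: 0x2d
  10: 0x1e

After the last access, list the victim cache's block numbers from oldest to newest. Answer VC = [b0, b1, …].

VC = [29, 23, 11]

0: 0x14 (blk 5, set 1) → MISS  vc=[]
1: 0x75 (blk 29, set 1) → MISS  vc=[5]
2: 0x75 (blk 29, set 1) → L1-HIT  vc=[5]
3: 0x5c (blk 23, set 3) → MISS  vc=[5]
4: 0x17 (blk 5, set 1) → VC-HIT  vc=[29]
5: 0x2f (blk 11, set 3) → MISS  vc=[29, 23]
6: 0x2d (blk 11, set 3) → L1-HIT  vc=[29, 23]
7: 0x14 (blk 5, set 1) → L1-HIT  vc=[29, 23]
8: 0x1f (blk 7, set 3) → MISS  vc=[29, 23, 11]
9: 0x2d (blk 11, set 3) → VC-HIT  vc=[29, 23, 7]
10: 0x1e (blk 7, set 3) → VC-HIT  vc=[29, 23, 11]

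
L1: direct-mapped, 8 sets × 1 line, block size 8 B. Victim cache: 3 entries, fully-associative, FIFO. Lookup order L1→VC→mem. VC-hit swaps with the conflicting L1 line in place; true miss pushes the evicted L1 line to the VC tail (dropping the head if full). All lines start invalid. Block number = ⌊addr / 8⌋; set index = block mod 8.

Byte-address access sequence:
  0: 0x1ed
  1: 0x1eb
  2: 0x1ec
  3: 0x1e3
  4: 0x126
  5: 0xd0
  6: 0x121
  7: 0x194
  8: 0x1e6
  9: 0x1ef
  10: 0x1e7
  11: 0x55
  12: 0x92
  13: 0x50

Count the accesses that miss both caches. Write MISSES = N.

MISSES = 7

0: 0x1ed (blk 61, set 5) → MISS  vc=[]
1: 0x1eb (blk 61, set 5) → L1-HIT  vc=[]
2: 0x1ec (blk 61, set 5) → L1-HIT  vc=[]
3: 0x1e3 (blk 60, set 4) → MISS  vc=[]
4: 0x126 (blk 36, set 4) → MISS  vc=[60]
5: 0xd0 (blk 26, set 2) → MISS  vc=[60]
6: 0x121 (blk 36, set 4) → L1-HIT  vc=[60]
7: 0x194 (blk 50, set 2) → MISS  vc=[60, 26]
8: 0x1e6 (blk 60, set 4) → VC-HIT  vc=[36, 26]
9: 0x1ef (blk 61, set 5) → L1-HIT  vc=[36, 26]
10: 0x1e7 (blk 60, set 4) → L1-HIT  vc=[36, 26]
11: 0x55 (blk 10, set 2) → MISS  vc=[36, 26, 50]
12: 0x92 (blk 18, set 2) → MISS  vc=[26, 50, 10]
13: 0x50 (blk 10, set 2) → VC-HIT  vc=[26, 50, 18]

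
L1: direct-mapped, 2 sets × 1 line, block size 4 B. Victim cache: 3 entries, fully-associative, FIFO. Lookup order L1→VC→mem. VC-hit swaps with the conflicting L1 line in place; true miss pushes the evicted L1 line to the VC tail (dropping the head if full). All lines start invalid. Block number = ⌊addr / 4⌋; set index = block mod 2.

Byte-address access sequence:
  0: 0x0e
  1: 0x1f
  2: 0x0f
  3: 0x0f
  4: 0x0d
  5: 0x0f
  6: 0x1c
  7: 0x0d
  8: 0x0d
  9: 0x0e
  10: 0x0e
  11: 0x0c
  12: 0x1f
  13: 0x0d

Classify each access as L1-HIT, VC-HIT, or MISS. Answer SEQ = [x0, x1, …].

SEQ = [MISS, MISS, VC-HIT, L1-HIT, L1-HIT, L1-HIT, VC-HIT, VC-HIT, L1-HIT, L1-HIT, L1-HIT, L1-HIT, VC-HIT, VC-HIT]

0: 0xe (blk 3, set 1) → MISS  vc=[]
1: 0x1f (blk 7, set 1) → MISS  vc=[3]
2: 0xf (blk 3, set 1) → VC-HIT  vc=[7]
3: 0xf (blk 3, set 1) → L1-HIT  vc=[7]
4: 0xd (blk 3, set 1) → L1-HIT  vc=[7]
5: 0xf (blk 3, set 1) → L1-HIT  vc=[7]
6: 0x1c (blk 7, set 1) → VC-HIT  vc=[3]
7: 0xd (blk 3, set 1) → VC-HIT  vc=[7]
8: 0xd (blk 3, set 1) → L1-HIT  vc=[7]
9: 0xe (blk 3, set 1) → L1-HIT  vc=[7]
10: 0xe (blk 3, set 1) → L1-HIT  vc=[7]
11: 0xc (blk 3, set 1) → L1-HIT  vc=[7]
12: 0x1f (blk 7, set 1) → VC-HIT  vc=[3]
13: 0xd (blk 3, set 1) → VC-HIT  vc=[7]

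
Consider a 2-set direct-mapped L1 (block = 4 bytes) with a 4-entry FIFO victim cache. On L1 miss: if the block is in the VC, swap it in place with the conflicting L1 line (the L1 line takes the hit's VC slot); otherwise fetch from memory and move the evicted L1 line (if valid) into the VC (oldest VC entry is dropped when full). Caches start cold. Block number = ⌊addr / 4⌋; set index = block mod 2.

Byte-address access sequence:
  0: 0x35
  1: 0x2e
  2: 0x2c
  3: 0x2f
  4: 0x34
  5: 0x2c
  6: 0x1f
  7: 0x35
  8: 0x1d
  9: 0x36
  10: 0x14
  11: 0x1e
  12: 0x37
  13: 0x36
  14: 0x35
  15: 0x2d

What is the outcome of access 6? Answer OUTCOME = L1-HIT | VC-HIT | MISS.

  [0] addr=0x35 blk=13 s=1: MISS | VC []
  [1] addr=0x2e blk=11 s=1: MISS | VC [13]
  [2] addr=0x2c blk=11 s=1: L1-HIT | VC [13]
  [3] addr=0x2f blk=11 s=1: L1-HIT | VC [13]
  [4] addr=0x34 blk=13 s=1: VC-HIT | VC [11]
  [5] addr=0x2c blk=11 s=1: VC-HIT | VC [13]
  [6] addr=0x1f blk=7 s=1: MISS | VC [13, 11]
  [7] addr=0x35 blk=13 s=1: VC-HIT | VC [7, 11]
  [8] addr=0x1d blk=7 s=1: VC-HIT | VC [13, 11]
  [9] addr=0x36 blk=13 s=1: VC-HIT | VC [7, 11]
  [10] addr=0x14 blk=5 s=1: MISS | VC [7, 11, 13]
  [11] addr=0x1e blk=7 s=1: VC-HIT | VC [5, 11, 13]
  [12] addr=0x37 blk=13 s=1: VC-HIT | VC [5, 11, 7]
  [13] addr=0x36 blk=13 s=1: L1-HIT | VC [5, 11, 7]
  [14] addr=0x35 blk=13 s=1: L1-HIT | VC [5, 11, 7]
  [15] addr=0x2d blk=11 s=1: VC-HIT | VC [5, 13, 7]

OUTCOME = MISS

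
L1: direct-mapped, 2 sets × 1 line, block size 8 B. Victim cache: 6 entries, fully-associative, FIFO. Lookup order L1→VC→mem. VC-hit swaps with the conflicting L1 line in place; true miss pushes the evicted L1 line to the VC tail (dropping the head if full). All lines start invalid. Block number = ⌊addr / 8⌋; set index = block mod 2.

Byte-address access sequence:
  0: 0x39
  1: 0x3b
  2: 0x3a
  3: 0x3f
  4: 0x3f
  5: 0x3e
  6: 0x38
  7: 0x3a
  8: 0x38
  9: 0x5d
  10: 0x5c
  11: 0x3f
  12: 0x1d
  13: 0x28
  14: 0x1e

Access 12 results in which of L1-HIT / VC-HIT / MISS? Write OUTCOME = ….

0: 0x39 (blk 7, set 1) → MISS  vc=[]
1: 0x3b (blk 7, set 1) → L1-HIT  vc=[]
2: 0x3a (blk 7, set 1) → L1-HIT  vc=[]
3: 0x3f (blk 7, set 1) → L1-HIT  vc=[]
4: 0x3f (blk 7, set 1) → L1-HIT  vc=[]
5: 0x3e (blk 7, set 1) → L1-HIT  vc=[]
6: 0x38 (blk 7, set 1) → L1-HIT  vc=[]
7: 0x3a (blk 7, set 1) → L1-HIT  vc=[]
8: 0x38 (blk 7, set 1) → L1-HIT  vc=[]
9: 0x5d (blk 11, set 1) → MISS  vc=[7]
10: 0x5c (blk 11, set 1) → L1-HIT  vc=[7]
11: 0x3f (blk 7, set 1) → VC-HIT  vc=[11]
12: 0x1d (blk 3, set 1) → MISS  vc=[11, 7]
13: 0x28 (blk 5, set 1) → MISS  vc=[11, 7, 3]
14: 0x1e (blk 3, set 1) → VC-HIT  vc=[11, 7, 5]

OUTCOME = MISS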